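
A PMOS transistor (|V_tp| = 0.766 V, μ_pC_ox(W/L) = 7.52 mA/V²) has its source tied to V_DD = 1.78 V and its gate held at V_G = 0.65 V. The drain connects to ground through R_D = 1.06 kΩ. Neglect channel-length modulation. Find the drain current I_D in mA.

V_SG = V_DD − V_G = 1.78 − 0.65 = 1.13 V, so V_ov = 1.13 − 0.766 = 0.364 V.
Assume saturation: I_D = ½ k_p V_ov² = 0.5 × 7.52 × 0.364² = 0.498 mA, giving V_SD = V_DD − I_D R_D = 1.78 − 0.498 × 1.06 = 1.25 V.
V_SD = 1.25 V ≥ V_ov = 0.364 V, confirming saturation.

I_D = 0.498 mA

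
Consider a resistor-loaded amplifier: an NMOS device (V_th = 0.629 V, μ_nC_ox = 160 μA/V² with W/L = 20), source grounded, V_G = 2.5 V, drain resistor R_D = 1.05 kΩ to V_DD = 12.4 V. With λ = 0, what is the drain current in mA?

I_D = 5.60 mA

V_GS = V_G = 2.5 V, so V_ov = 2.5 − 0.629 = 1.87 V.
k_n = μ_nC_ox · (W/L) = 3.2 mA/V².
Assume saturation: I_D = ½ k_n V_ov² = 0.5 × 3.2 × 1.87² = 5.6 mA, giving V_DS = V_DD − I_D R_D = 12.4 − 5.6 × 1.05 = 6.52 V.
V_DS = 6.52 V ≥ V_ov = 1.87 V, confirming saturation.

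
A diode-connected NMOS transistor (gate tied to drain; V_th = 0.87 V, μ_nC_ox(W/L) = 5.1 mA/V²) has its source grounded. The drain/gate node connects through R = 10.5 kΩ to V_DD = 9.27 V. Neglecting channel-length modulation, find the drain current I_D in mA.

With gate tied to drain, V_GS = V_DS ≥ V_GS − V_th, so the device is in saturation.
KCL at the drain: ½ k_n (V_GS − V_th)² = (V_DD − V_GS)/R.
Let x = V_GS − 0.87. Then 26.8 x² + x − 8.4 = 0, giving x = 0.542 V (positive root), so V_GS = 1.41 V.
I_D = (V_DD − V_GS)/R = (9.27 − 1.41) / 10.5 = 0.748 mA.

I_D = 0.748 mA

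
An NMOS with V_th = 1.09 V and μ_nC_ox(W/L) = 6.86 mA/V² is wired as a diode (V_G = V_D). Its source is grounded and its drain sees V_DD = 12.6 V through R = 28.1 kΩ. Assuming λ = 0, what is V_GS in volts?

V_GS = 1.43 V

With gate tied to drain, V_GS = V_DS ≥ V_GS − V_th, so the device is in saturation.
KCL at the drain: ½ k_n (V_GS − V_th)² = (V_DD − V_GS)/R.
Let x = V_GS − 1.09. Then 96.4 x² + x − 11.51 = 0, giving x = 0.34 V (positive root), so V_GS = 1.43 V.
I_D = (V_DD − V_GS)/R = (12.6 − 1.43) / 28.1 = 0.397 mA.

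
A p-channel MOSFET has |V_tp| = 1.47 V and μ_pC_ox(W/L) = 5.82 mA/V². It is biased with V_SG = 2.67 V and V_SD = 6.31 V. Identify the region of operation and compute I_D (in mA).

V_ov = V_SG − |V_tp| = 2.67 − 1.47 = 1.2 V.
Since V_SD = 6.31 V ≥ V_ov = 1.2 V, the device is in saturation.
I_D = ½ k_p V_ov² = 0.5 × 5.82 × 1.2² = 4.19 mA.

Saturation; I_D = 4.19 mA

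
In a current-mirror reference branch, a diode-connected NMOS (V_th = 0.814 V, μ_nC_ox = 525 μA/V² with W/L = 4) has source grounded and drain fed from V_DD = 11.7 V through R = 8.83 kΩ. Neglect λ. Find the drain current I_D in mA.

I_D = 1.12 mA

With gate tied to drain, V_GS = V_DS ≥ V_GS − V_th, so the device is in saturation.
k_n = μ_nC_ox · (W/L) = 2.1 mA/V².
KCL at the drain: ½ k_n (V_GS − V_th)² = (V_DD − V_GS)/R.
Let x = V_GS − 0.814. Then 9.27 x² + x − 10.89 = 0, giving x = 1.03 V (positive root), so V_GS = 1.84 V.
I_D = (V_DD − V_GS)/R = (11.7 − 1.84) / 8.83 = 1.12 mA.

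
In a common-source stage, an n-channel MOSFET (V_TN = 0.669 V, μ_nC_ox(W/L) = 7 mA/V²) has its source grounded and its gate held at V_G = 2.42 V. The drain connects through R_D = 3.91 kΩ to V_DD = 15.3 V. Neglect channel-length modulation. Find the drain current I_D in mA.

I_D = 3.82 mA

V_GS = V_G = 2.42 V, so V_ov = 2.42 − 0.669 = 1.75 V.
Assume saturation: I_D = ½ k_n V_ov² = 0.5 × 7 × 1.75² = 10.7 mA, giving V_DS = V_DD − I_D R_D = 15.3 − 10.7 × 3.91 = -26.7 V.
But -26.7 V < V_ov = 1.75 V, so the device is actually in triode.
In triode I_D = k_n[V_ov V_DS − ½ V_DS²] and I_D = (V_DD − V_DS)/R_D. Equating: 13.7 V_DS² − 48.92 V_DS + 15.3 = 0, giving V_DS = 0.346 V (the root below V_ov).
I_D = (15.3 − 0.346) / 3.91 = 3.82 mA.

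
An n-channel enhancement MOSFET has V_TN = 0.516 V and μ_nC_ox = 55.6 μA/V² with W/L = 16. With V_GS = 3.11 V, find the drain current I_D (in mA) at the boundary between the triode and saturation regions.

I_D = 2.99 mA

At the boundary V_DS = V_ov = V_GS − V_TN = 3.11 − 0.516 = 2.59 V.
k_n = μ_nC_ox · (W/L) = 0.8896 mA/V².
I_D = ½ k_n V_ov² = 0.5 × 0.8896 × 2.59² = 2.99 mA.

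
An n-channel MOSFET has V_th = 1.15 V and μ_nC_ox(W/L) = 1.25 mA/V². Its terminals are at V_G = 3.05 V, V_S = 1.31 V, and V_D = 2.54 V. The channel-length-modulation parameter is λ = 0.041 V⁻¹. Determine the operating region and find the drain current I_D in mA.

Saturation; I_D = 0.229 mA

V_GS = V_G − V_S = 3.05 − 1.31 = 1.74 V; V_DS = V_D − V_S = 2.54 − 1.31 = 1.23 V.
V_ov = V_GS − V_th = 1.74 − 1.15 = 0.59 V.
Since V_DS = 1.23 V ≥ V_ov = 0.59 V, the device is in saturation.
I_D = ½ k_n V_ov² (1 + λ V_DS) = 0.5 × 1.25 × 0.59² × (1 + 0.041 × 1.23) = 0.229 mA.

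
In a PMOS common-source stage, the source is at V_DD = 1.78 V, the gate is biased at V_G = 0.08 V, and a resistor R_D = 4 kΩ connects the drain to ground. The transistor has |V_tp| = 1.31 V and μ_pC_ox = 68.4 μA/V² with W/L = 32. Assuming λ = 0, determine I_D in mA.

I_D = 0.166 mA

V_SG = V_DD − V_G = 1.78 − 0.08 = 1.7 V, so V_ov = 1.7 − 1.31 = 0.39 V.
k_p = μ_pC_ox · (W/L) = 2.189 mA/V².
Assume saturation: I_D = ½ k_p V_ov² = 0.5 × 2.189 × 0.39² = 0.166 mA, giving V_SD = V_DD − I_D R_D = 1.78 − 0.166 × 4 = 1.11 V.
V_SD = 1.11 V ≥ V_ov = 0.39 V, confirming saturation.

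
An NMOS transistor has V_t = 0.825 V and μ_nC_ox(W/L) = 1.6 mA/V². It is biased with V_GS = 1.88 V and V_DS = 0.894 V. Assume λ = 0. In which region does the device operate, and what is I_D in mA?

Triode; I_D = 0.870 mA

V_ov = V_GS − V_t = 1.88 − 0.825 = 1.05 V.
Since V_DS = 0.894 V < V_ov = 1.05 V, the device is in the triode region.
I_D = k_n [V_ov · V_DS − ½ V_DS²] = 1.6 × [1.05 × 0.894 − 0.5 × 0.894²] = 0.87 mA.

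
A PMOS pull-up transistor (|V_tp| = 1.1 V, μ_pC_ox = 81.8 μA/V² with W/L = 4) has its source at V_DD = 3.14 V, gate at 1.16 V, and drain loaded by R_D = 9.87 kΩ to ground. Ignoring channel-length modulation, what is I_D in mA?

V_SG = V_DD − V_G = 3.14 − 1.16 = 1.98 V, so V_ov = 1.98 − 1.1 = 0.88 V.
k_p = μ_pC_ox · (W/L) = 0.3272 mA/V².
Assume saturation: I_D = ½ k_p V_ov² = 0.5 × 0.3272 × 0.88² = 0.127 mA, giving V_SD = V_DD − I_D R_D = 3.14 − 0.127 × 9.87 = 1.89 V.
V_SD = 1.89 V ≥ V_ov = 0.88 V, confirming saturation.

I_D = 0.127 mA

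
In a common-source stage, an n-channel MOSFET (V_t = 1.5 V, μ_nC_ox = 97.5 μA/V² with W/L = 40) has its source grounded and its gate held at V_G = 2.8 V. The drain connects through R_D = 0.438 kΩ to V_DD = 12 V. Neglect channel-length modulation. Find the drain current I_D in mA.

I_D = 3.30 mA

V_GS = V_G = 2.8 V, so V_ov = 2.8 − 1.5 = 1.3 V.
k_n = μ_nC_ox · (W/L) = 3.9 mA/V².
Assume saturation: I_D = ½ k_n V_ov² = 0.5 × 3.9 × 1.3² = 3.3 mA, giving V_DS = V_DD − I_D R_D = 12 − 3.3 × 0.438 = 10.6 V.
V_DS = 10.6 V ≥ V_ov = 1.3 V, confirming saturation.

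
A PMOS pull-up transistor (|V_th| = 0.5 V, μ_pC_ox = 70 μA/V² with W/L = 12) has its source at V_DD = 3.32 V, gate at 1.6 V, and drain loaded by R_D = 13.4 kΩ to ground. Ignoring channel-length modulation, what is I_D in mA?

V_SG = V_DD − V_G = 3.32 − 1.6 = 1.72 V, so V_ov = 1.72 − 0.5 = 1.22 V.
k_p = μ_pC_ox · (W/L) = 0.84 mA/V².
Assume saturation: I_D = ½ k_p V_ov² = 0.5 × 0.84 × 1.22² = 0.625 mA, giving V_SD = V_DD − I_D R_D = 3.32 − 0.625 × 13.4 = -5.06 V.
But -5.06 V < V_ov = 1.22 V, so the device is actually in triode.
In triode I_D = k_p[V_ov V_SD − ½ V_SD²] and I_D = (V_DD − V_SD)/R_D. Equating: 5.63 V_SD² − 14.73 V_SD + 3.32 = 0, giving V_SD = 0.249 V (the root below V_ov).
I_D = (3.32 − 0.249) / 13.4 = 0.229 mA.

I_D = 0.229 mA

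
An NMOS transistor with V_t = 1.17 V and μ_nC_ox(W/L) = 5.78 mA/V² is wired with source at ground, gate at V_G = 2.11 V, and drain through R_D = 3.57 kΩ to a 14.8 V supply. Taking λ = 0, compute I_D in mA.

I_D = 2.55 mA

V_GS = V_G = 2.11 V, so V_ov = 2.11 − 1.17 = 0.94 V.
Assume saturation: I_D = ½ k_n V_ov² = 0.5 × 5.78 × 0.94² = 2.55 mA, giving V_DS = V_DD − I_D R_D = 14.8 − 2.55 × 3.57 = 5.68 V.
V_DS = 5.68 V ≥ V_ov = 0.94 V, confirming saturation.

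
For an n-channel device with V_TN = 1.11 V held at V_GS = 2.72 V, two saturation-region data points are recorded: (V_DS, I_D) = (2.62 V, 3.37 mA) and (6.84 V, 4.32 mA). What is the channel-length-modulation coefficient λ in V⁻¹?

With V_GS fixed, I_D ∝ (1 + λ V_DS) in saturation, so I_D2/I_D1 = (1 + λ V_DS2)/(1 + λ V_DS1).
4.32/3.37 = 1.282 = (1 + 6.84 λ)/(1 + 2.62 λ).
Solving: λ (I_D1 V_DS2 − I_D2 V_DS1) = I_D2 − I_D1, so λ = (4.32 − 3.37) / (3.37 × 6.84 − 4.32 × 2.62) = 0.95 / 11.7 = 0.081 V⁻¹.

λ = 0.0810 V⁻¹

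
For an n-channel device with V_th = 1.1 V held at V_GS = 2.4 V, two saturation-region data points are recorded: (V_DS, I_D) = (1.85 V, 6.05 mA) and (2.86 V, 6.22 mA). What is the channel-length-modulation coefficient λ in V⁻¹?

λ = 0.0293 V⁻¹

With V_GS fixed, I_D ∝ (1 + λ V_DS) in saturation, so I_D2/I_D1 = (1 + λ V_DS2)/(1 + λ V_DS1).
6.22/6.05 = 1.028 = (1 + 2.86 λ)/(1 + 1.85 λ).
Solving: λ (I_D1 V_DS2 − I_D2 V_DS1) = I_D2 − I_D1, so λ = (6.22 − 6.05) / (6.05 × 2.86 − 6.22 × 1.85) = 0.17 / 5.8 = 0.0293 V⁻¹.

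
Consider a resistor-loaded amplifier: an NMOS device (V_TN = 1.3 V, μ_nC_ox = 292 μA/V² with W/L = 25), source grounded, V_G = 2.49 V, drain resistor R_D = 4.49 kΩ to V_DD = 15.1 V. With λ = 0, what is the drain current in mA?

I_D = 3.26 mA

V_GS = V_G = 2.49 V, so V_ov = 2.49 − 1.3 = 1.19 V.
k_n = μ_nC_ox · (W/L) = 7.3 mA/V².
Assume saturation: I_D = ½ k_n V_ov² = 0.5 × 7.3 × 1.19² = 5.17 mA, giving V_DS = V_DD − I_D R_D = 15.1 − 5.17 × 4.49 = -8.11 V.
But -8.11 V < V_ov = 1.19 V, so the device is actually in triode.
In triode I_D = k_n[V_ov V_DS − ½ V_DS²] and I_D = (V_DD − V_DS)/R_D. Equating: 16.4 V_DS² − 40 V_DS + 15.1 = 0, giving V_DS = 0.467 V (the root below V_ov).
I_D = (15.1 − 0.467) / 4.49 = 3.26 mA.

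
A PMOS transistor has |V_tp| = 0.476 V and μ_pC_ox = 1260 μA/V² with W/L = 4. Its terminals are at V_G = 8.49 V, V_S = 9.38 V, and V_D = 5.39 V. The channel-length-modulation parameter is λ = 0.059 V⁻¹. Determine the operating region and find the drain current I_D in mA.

Saturation; I_D = 0.534 mA

V_SG = V_S − V_G = 9.38 − 8.49 = 0.89 V; V_SD = V_S − V_D = 9.38 − 5.39 = 3.99 V.
k_p = μ_pC_ox · (W/L) = 5.04 mA/V².
V_ov = V_SG − |V_tp| = 0.89 − 0.476 = 0.414 V.
Since V_SD = 3.99 V ≥ V_ov = 0.414 V, the device is in saturation.
I_D = ½ k_p V_ov² (1 + λ V_SD) = 0.5 × 5.04 × 0.414² × (1 + 0.059 × 3.99) = 0.534 mA.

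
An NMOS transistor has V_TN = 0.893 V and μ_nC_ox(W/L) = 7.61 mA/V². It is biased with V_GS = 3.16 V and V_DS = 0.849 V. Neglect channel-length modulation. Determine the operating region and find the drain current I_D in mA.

Triode; I_D = 11.9 mA

V_ov = V_GS − V_TN = 3.16 − 0.893 = 2.27 V.
Since V_DS = 0.849 V < V_ov = 2.27 V, the device is in the triode region.
I_D = k_n [V_ov · V_DS − ½ V_DS²] = 7.61 × [2.27 × 0.849 − 0.5 × 0.849²] = 11.9 mA.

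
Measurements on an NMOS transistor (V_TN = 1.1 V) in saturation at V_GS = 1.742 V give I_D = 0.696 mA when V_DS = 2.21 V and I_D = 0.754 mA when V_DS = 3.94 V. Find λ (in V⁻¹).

λ = 0.0539 V⁻¹

With V_GS fixed, I_D ∝ (1 + λ V_DS) in saturation, so I_D2/I_D1 = (1 + λ V_DS2)/(1 + λ V_DS1).
0.754/0.696 = 1.083 = (1 + 3.94 λ)/(1 + 2.21 λ).
Solving: λ (I_D1 V_DS2 − I_D2 V_DS1) = I_D2 − I_D1, so λ = (0.754 − 0.696) / (0.696 × 3.94 − 0.754 × 2.21) = 0.058 / 1.08 = 0.0539 V⁻¹.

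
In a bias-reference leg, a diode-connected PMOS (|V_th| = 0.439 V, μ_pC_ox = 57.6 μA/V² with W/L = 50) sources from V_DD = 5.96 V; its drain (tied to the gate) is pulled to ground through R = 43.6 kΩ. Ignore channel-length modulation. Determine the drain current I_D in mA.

I_D = 0.120 mA

With gate tied to drain, V_SG = V_SD ≥ V_SG − |V_th|, so the device is in saturation.
k_p = μ_pC_ox · (W/L) = 2.88 mA/V².
KCL at the drain: ½ k_p (V_SG − |V_th|)² = (V_DD − V_SG)/R.
Let x = V_SG − 0.439. Then 62.8 x² + x − 5.521 = 0, giving x = 0.289 V (positive root), so V_SG = 0.728 V.
I_D = (V_DD − V_SG)/R = (5.96 − 0.728) / 43.6 = 0.12 mA.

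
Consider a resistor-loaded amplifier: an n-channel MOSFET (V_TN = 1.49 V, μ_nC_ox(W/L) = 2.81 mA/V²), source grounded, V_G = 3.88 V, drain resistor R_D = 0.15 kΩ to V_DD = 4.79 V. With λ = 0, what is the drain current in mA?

V_GS = V_G = 3.88 V, so V_ov = 3.88 − 1.49 = 2.39 V.
Assume saturation: I_D = ½ k_n V_ov² = 0.5 × 2.81 × 2.39² = 8.03 mA, giving V_DS = V_DD − I_D R_D = 4.79 − 8.03 × 0.15 = 3.59 V.
V_DS = 3.59 V ≥ V_ov = 2.39 V, confirming saturation.

I_D = 8.03 mA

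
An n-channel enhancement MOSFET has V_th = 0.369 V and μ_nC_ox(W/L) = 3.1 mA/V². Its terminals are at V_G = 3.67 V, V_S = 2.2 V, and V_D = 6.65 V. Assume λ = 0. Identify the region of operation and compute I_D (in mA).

V_GS = V_G − V_S = 3.67 − 2.2 = 1.47 V; V_DS = V_D − V_S = 6.65 − 2.2 = 4.45 V.
V_ov = V_GS − V_th = 1.47 − 0.369 = 1.1 V.
Since V_DS = 4.45 V ≥ V_ov = 1.1 V, the device is in saturation.
I_D = ½ k_n V_ov² = 0.5 × 3.1 × 1.1² = 1.88 mA.

Saturation; I_D = 1.88 mA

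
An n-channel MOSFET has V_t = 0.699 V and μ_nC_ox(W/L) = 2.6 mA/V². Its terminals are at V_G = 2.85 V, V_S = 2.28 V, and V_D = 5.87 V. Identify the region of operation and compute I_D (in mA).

V_GS = V_G − V_S = 2.85 − 2.28 = 0.57 V; V_DS = V_D − V_S = 5.87 − 2.28 = 3.59 V.
V_GS = 0.57 V < V_t = 0.699 V, so the transistor is in cutoff.

Cutoff; I_D = 0 mA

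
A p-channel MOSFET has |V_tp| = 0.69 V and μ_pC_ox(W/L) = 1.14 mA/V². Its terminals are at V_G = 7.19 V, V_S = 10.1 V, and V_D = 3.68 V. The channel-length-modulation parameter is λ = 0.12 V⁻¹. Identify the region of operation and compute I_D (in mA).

V_SG = V_S − V_G = 10.1 − 7.19 = 2.91 V; V_SD = V_S − V_D = 10.1 − 3.68 = 6.42 V.
V_ov = V_SG − |V_tp| = 2.91 − 0.69 = 2.22 V.
Since V_SD = 6.42 V ≥ V_ov = 2.22 V, the device is in saturation.
I_D = ½ k_p V_ov² (1 + λ V_SD) = 0.5 × 1.14 × 2.22² × (1 + 0.12 × 6.42) = 4.97 mA.

Saturation; I_D = 4.97 mA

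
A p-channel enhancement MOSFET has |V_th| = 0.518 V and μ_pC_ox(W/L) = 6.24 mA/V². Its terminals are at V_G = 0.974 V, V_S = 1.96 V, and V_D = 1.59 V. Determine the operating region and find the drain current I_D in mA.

V_SG = V_S − V_G = 1.96 − 0.974 = 0.986 V; V_SD = V_S − V_D = 1.96 − 1.59 = 0.37 V.
V_ov = V_SG − |V_th| = 0.986 − 0.518 = 0.468 V.
Since V_SD = 0.37 V < V_ov = 0.468 V, the device is in the triode region.
I_D = k_p [V_ov · V_SD − ½ V_SD²] = 6.24 × [0.468 × 0.37 − 0.5 × 0.37²] = 0.653 mA.

Triode; I_D = 0.653 mA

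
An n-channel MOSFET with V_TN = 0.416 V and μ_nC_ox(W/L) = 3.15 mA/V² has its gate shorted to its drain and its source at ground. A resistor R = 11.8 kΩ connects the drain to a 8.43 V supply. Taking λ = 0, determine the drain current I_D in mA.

With gate tied to drain, V_GS = V_DS ≥ V_GS − V_TN, so the device is in saturation.
KCL at the drain: ½ k_n (V_GS − V_TN)² = (V_DD − V_GS)/R.
Let x = V_GS − 0.416. Then 18.6 x² + x − 8.014 = 0, giving x = 0.63 V (positive root), so V_GS = 1.05 V.
I_D = (V_DD − V_GS)/R = (8.43 − 1.05) / 11.8 = 0.626 mA.

I_D = 0.626 mA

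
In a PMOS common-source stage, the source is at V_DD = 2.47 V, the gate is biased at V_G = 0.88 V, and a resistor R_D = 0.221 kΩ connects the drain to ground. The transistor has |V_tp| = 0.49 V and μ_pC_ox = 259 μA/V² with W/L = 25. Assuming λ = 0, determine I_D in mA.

I_D = 3.92 mA

V_SG = V_DD − V_G = 2.47 − 0.88 = 1.59 V, so V_ov = 1.59 − 0.49 = 1.1 V.
k_p = μ_pC_ox · (W/L) = 6.475 mA/V².
Assume saturation: I_D = ½ k_p V_ov² = 0.5 × 6.475 × 1.1² = 3.92 mA, giving V_SD = V_DD − I_D R_D = 2.47 − 3.92 × 0.221 = 1.6 V.
V_SD = 1.6 V ≥ V_ov = 1.1 V, confirming saturation.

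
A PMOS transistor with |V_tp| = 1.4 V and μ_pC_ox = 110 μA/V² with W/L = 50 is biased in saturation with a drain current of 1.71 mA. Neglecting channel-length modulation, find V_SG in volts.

k_p = μ_pC_ox · (W/L) = 5.5 mA/V².
In saturation I_D = ½ k_p (V_SG − |V_tp|)², so V_SG − |V_tp| = √(2 I_D / k_p) = √(2 × 1.71 / 5.5) = 0.789 V.
V_SG = 1.4 + 0.789 = 2.19 V.

V_SG = 2.19 V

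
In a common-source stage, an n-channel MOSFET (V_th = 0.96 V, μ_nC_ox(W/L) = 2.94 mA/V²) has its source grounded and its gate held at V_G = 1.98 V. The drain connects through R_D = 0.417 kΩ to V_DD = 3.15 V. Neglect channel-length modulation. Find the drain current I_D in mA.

V_GS = V_G = 1.98 V, so V_ov = 1.98 − 0.96 = 1.02 V.
Assume saturation: I_D = ½ k_n V_ov² = 0.5 × 2.94 × 1.02² = 1.53 mA, giving V_DS = V_DD − I_D R_D = 3.15 − 1.53 × 0.417 = 2.51 V.
V_DS = 2.51 V ≥ V_ov = 1.02 V, confirming saturation.

I_D = 1.53 mA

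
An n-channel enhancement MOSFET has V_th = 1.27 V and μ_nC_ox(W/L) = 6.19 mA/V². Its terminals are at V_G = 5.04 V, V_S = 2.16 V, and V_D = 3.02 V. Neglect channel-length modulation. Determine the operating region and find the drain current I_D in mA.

Triode; I_D = 6.28 mA

V_GS = V_G − V_S = 5.04 − 2.16 = 2.88 V; V_DS = V_D − V_S = 3.02 − 2.16 = 0.86 V.
V_ov = V_GS − V_th = 2.88 − 1.27 = 1.61 V.
Since V_DS = 0.86 V < V_ov = 1.61 V, the device is in the triode region.
I_D = k_n [V_ov · V_DS − ½ V_DS²] = 6.19 × [1.61 × 0.86 − 0.5 × 0.86²] = 6.28 mA.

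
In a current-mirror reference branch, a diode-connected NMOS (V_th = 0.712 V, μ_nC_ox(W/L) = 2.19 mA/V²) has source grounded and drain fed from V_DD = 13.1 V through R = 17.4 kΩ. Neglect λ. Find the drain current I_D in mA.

With gate tied to drain, V_GS = V_DS ≥ V_GS − V_th, so the device is in saturation.
KCL at the drain: ½ k_n (V_GS − V_th)² = (V_DD − V_GS)/R.
Let x = V_GS − 0.712. Then 19.1 x² + x − 12.39 = 0, giving x = 0.781 V (positive root), so V_GS = 1.49 V.
I_D = (V_DD − V_GS)/R = (13.1 − 1.49) / 17.4 = 0.667 mA.

I_D = 0.667 mA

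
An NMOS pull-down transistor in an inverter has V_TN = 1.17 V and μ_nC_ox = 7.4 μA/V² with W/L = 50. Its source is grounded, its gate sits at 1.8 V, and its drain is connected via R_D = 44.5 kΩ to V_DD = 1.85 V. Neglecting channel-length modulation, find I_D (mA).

I_D = 0.0373 mA

V_GS = V_G = 1.8 V, so V_ov = 1.8 − 1.17 = 0.63 V.
k_n = μ_nC_ox · (W/L) = 0.37 mA/V².
Assume saturation: I_D = ½ k_n V_ov² = 0.5 × 0.37 × 0.63² = 0.0734 mA, giving V_DS = V_DD − I_D R_D = 1.85 − 0.0734 × 44.5 = -1.42 V.
But -1.42 V < V_ov = 0.63 V, so the device is actually in triode.
In triode I_D = k_n[V_ov V_DS − ½ V_DS²] and I_D = (V_DD − V_DS)/R_D. Equating: 8.23 V_DS² − 11.37 V_DS + 1.85 = 0, giving V_DS = 0.188 V (the root below V_ov).
I_D = (1.85 − 0.188) / 44.5 = 0.0373 mA.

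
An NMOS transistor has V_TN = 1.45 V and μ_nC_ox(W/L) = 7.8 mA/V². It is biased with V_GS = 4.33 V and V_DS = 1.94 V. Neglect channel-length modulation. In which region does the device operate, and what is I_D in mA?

V_ov = V_GS − V_TN = 4.33 − 1.45 = 2.88 V.
Since V_DS = 1.94 V < V_ov = 2.88 V, the device is in the triode region.
I_D = k_n [V_ov · V_DS − ½ V_DS²] = 7.8 × [2.88 × 1.94 − 0.5 × 1.94²] = 28.9 mA.

Triode; I_D = 28.9 mA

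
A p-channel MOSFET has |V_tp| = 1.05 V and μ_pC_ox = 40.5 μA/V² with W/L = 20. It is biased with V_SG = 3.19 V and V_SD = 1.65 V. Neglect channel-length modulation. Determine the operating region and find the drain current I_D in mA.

Triode; I_D = 1.76 mA

k_p = μ_pC_ox · (W/L) = 0.81 mA/V².
V_ov = V_SG − |V_tp| = 3.19 − 1.05 = 2.14 V.
Since V_SD = 1.65 V < V_ov = 2.14 V, the device is in the triode region.
I_D = k_p [V_ov · V_SD − ½ V_SD²] = 0.81 × [2.14 × 1.65 − 0.5 × 1.65²] = 1.76 mA.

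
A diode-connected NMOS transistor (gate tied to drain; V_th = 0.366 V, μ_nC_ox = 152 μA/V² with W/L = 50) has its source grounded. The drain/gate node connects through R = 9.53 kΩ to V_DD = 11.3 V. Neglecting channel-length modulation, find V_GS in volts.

V_GS = 0.902 V

With gate tied to drain, V_GS = V_DS ≥ V_GS − V_th, so the device is in saturation.
k_n = μ_nC_ox · (W/L) = 7.6 mA/V².
KCL at the drain: ½ k_n (V_GS − V_th)² = (V_DD − V_GS)/R.
Let x = V_GS − 0.366. Then 36.2 x² + x − 10.93 = 0, giving x = 0.536 V (positive root), so V_GS = 0.902 V.
I_D = (V_DD − V_GS)/R = (11.3 − 0.902) / 9.53 = 1.09 mA.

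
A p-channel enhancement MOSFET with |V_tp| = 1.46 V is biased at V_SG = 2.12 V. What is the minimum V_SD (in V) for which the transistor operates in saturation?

The boundary between triode and saturation is V_SD = V_SG − |V_tp| = V_ov.
V_ov = 2.12 − 1.46 = 0.66 V.

V_SD,sat = 0.660 V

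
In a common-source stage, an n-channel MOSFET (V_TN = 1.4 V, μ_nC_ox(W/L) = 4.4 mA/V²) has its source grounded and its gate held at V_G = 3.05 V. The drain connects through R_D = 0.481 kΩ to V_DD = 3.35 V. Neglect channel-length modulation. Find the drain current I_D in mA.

V_GS = V_G = 3.05 V, so V_ov = 3.05 − 1.4 = 1.65 V.
Assume saturation: I_D = ½ k_n V_ov² = 0.5 × 4.4 × 1.65² = 5.99 mA, giving V_DS = V_DD − I_D R_D = 3.35 − 5.99 × 0.481 = 0.469 V.
But 0.469 V < V_ov = 1.65 V, so the device is actually in triode.
In triode I_D = k_n[V_ov V_DS − ½ V_DS²] and I_D = (V_DD − V_DS)/R_D. Equating: 1.06 V_DS² − 4.492 V_DS + 3.35 = 0, giving V_DS = 0.965 V (the root below V_ov).
I_D = (3.35 − 0.965) / 0.481 = 4.96 mA.

I_D = 4.96 mA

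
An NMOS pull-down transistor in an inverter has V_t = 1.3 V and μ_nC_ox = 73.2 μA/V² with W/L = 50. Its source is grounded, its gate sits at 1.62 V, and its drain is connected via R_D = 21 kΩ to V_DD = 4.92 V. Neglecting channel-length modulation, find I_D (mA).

I_D = 0.187 mA

V_GS = V_G = 1.62 V, so V_ov = 1.62 − 1.3 = 0.32 V.
k_n = μ_nC_ox · (W/L) = 3.66 mA/V².
Assume saturation: I_D = ½ k_n V_ov² = 0.5 × 3.66 × 0.32² = 0.187 mA, giving V_DS = V_DD − I_D R_D = 4.92 − 0.187 × 21 = 0.985 V.
V_DS = 0.985 V ≥ V_ov = 0.32 V, confirming saturation.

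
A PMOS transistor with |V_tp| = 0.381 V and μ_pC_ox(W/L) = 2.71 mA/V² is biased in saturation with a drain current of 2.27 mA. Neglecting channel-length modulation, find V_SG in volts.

In saturation I_D = ½ k_p (V_SG − |V_tp|)², so V_SG − |V_tp| = √(2 I_D / k_p) = √(2 × 2.27 / 2.71) = 1.29 V.
V_SG = 0.381 + 1.29 = 1.68 V.

V_SG = 1.68 V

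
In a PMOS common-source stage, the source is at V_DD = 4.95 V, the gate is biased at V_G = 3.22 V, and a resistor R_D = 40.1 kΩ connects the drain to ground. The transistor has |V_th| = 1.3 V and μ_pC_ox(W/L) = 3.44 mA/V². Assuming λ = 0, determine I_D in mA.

V_SG = V_DD − V_G = 4.95 − 3.22 = 1.73 V, so V_ov = 1.73 − 1.3 = 0.43 V.
Assume saturation: I_D = ½ k_p V_ov² = 0.5 × 3.44 × 0.43² = 0.318 mA, giving V_SD = V_DD − I_D R_D = 4.95 − 0.318 × 40.1 = -7.8 V.
But -7.8 V < V_ov = 0.43 V, so the device is actually in triode.
In triode I_D = k_p[V_ov V_SD − ½ V_SD²] and I_D = (V_DD − V_SD)/R_D. Equating: 69 V_SD² − 60.32 V_SD + 4.95 = 0, giving V_SD = 0.0917 V (the root below V_ov).
I_D = (4.95 − 0.0917) / 40.1 = 0.121 mA.

I_D = 0.121 mA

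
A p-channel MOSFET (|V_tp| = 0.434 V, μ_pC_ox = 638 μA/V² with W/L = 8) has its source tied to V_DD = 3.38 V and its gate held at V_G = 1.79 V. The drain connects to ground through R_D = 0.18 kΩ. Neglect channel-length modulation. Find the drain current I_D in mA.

V_SG = V_DD − V_G = 3.38 − 1.79 = 1.59 V, so V_ov = 1.59 − 0.434 = 1.16 V.
k_p = μ_pC_ox · (W/L) = 5.104 mA/V².
Assume saturation: I_D = ½ k_p V_ov² = 0.5 × 5.104 × 1.16² = 3.41 mA, giving V_SD = V_DD − I_D R_D = 3.38 − 3.41 × 0.18 = 2.77 V.
V_SD = 2.77 V ≥ V_ov = 1.16 V, confirming saturation.

I_D = 3.41 mA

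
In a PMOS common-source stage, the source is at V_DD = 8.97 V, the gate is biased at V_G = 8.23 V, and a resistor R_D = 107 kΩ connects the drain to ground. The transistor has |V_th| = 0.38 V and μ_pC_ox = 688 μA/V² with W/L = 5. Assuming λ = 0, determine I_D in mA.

I_D = 0.0831 mA

V_SG = V_DD − V_G = 8.97 − 8.23 = 0.74 V, so V_ov = 0.74 − 0.38 = 0.36 V.
k_p = μ_pC_ox · (W/L) = 3.44 mA/V².
Assume saturation: I_D = ½ k_p V_ov² = 0.5 × 3.44 × 0.36² = 0.223 mA, giving V_SD = V_DD − I_D R_D = 8.97 − 0.223 × 107 = -14.9 V.
But -14.9 V < V_ov = 0.36 V, so the device is actually in triode.
In triode I_D = k_p[V_ov V_SD − ½ V_SD²] and I_D = (V_DD − V_SD)/R_D. Equating: 184 V_SD² − 133.5 V_SD + 8.97 = 0, giving V_SD = 0.0749 V (the root below V_ov).
I_D = (8.97 − 0.0749) / 107 = 0.0831 mA.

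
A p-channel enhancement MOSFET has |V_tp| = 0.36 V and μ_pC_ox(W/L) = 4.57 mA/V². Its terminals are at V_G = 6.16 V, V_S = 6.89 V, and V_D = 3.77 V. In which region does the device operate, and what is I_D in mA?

V_SG = V_S − V_G = 6.89 − 6.16 = 0.73 V; V_SD = V_S − V_D = 6.89 − 3.77 = 3.12 V.
V_ov = V_SG − |V_tp| = 0.73 − 0.36 = 0.37 V.
Since V_SD = 3.12 V ≥ V_ov = 0.37 V, the device is in saturation.
I_D = ½ k_p V_ov² = 0.5 × 4.57 × 0.37² = 0.313 mA.

Saturation; I_D = 0.313 mA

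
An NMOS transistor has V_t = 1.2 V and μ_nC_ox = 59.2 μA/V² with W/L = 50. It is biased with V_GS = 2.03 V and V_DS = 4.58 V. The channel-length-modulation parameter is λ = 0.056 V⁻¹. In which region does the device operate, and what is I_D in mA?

Saturation; I_D = 1.28 mA

k_n = μ_nC_ox · (W/L) = 2.96 mA/V².
V_ov = V_GS − V_t = 2.03 − 1.2 = 0.83 V.
Since V_DS = 4.58 V ≥ V_ov = 0.83 V, the device is in saturation.
I_D = ½ k_n V_ov² (1 + λ V_DS) = 0.5 × 2.96 × 0.83² × (1 + 0.056 × 4.58) = 1.28 mA.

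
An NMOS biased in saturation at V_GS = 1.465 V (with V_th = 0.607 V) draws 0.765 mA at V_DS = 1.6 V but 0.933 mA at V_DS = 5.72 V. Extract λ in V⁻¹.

λ = 0.0583 V⁻¹

With V_GS fixed, I_D ∝ (1 + λ V_DS) in saturation, so I_D2/I_D1 = (1 + λ V_DS2)/(1 + λ V_DS1).
0.933/0.765 = 1.22 = (1 + 5.72 λ)/(1 + 1.6 λ).
Solving: λ (I_D1 V_DS2 − I_D2 V_DS1) = I_D2 − I_D1, so λ = (0.933 − 0.765) / (0.765 × 5.72 − 0.933 × 1.6) = 0.168 / 2.88 = 0.0583 V⁻¹.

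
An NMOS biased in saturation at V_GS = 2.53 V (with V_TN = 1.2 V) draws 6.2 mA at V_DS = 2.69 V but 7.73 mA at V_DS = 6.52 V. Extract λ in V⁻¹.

With V_GS fixed, I_D ∝ (1 + λ V_DS) in saturation, so I_D2/I_D1 = (1 + λ V_DS2)/(1 + λ V_DS1).
7.73/6.2 = 1.247 = (1 + 6.52 λ)/(1 + 2.69 λ).
Solving: λ (I_D1 V_DS2 − I_D2 V_DS1) = I_D2 − I_D1, so λ = (7.73 − 6.2) / (6.2 × 6.52 − 7.73 × 2.69) = 1.53 / 19.6 = 0.0779 V⁻¹.

λ = 0.0779 V⁻¹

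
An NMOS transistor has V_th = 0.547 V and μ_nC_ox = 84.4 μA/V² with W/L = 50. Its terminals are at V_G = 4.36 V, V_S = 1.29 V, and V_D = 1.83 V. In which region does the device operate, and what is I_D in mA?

V_GS = V_G − V_S = 4.36 − 1.29 = 3.07 V; V_DS = V_D − V_S = 1.83 − 1.29 = 0.54 V.
k_n = μ_nC_ox · (W/L) = 4.22 mA/V².
V_ov = V_GS − V_th = 3.07 − 0.547 = 2.52 V.
Since V_DS = 0.54 V < V_ov = 2.52 V, the device is in the triode region.
I_D = k_n [V_ov · V_DS − ½ V_DS²] = 4.22 × [2.52 × 0.54 − 0.5 × 0.54²] = 5.13 mA.

Triode; I_D = 5.13 mA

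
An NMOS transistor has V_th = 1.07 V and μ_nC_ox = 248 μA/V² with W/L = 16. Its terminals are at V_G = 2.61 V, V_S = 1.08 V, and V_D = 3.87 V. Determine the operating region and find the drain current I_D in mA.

Saturation; I_D = 0.420 mA

V_GS = V_G − V_S = 2.61 − 1.08 = 1.53 V; V_DS = V_D − V_S = 3.87 − 1.08 = 2.79 V.
k_n = μ_nC_ox · (W/L) = 3.968 mA/V².
V_ov = V_GS − V_th = 1.53 − 1.07 = 0.46 V.
Since V_DS = 2.79 V ≥ V_ov = 0.46 V, the device is in saturation.
I_D = ½ k_n V_ov² = 0.5 × 3.968 × 0.46² = 0.42 mA.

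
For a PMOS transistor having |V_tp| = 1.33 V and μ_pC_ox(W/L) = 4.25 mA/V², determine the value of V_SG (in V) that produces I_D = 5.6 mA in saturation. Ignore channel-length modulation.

In saturation I_D = ½ k_p (V_SG − |V_tp|)², so V_SG − |V_tp| = √(2 I_D / k_p) = √(2 × 5.6 / 4.25) = 1.62 V.
V_SG = 1.33 + 1.62 = 2.95 V.

V_SG = 2.95 V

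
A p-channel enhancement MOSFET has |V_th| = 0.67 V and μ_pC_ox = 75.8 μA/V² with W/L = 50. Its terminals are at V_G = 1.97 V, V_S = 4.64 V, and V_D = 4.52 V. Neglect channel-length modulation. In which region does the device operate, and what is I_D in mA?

Triode; I_D = 0.882 mA

V_SG = V_S − V_G = 4.64 − 1.97 = 2.67 V; V_SD = V_S − V_D = 4.64 − 4.52 = 0.12 V.
k_p = μ_pC_ox · (W/L) = 3.79 mA/V².
V_ov = V_SG − |V_th| = 2.67 − 0.67 = 2 V.
Since V_SD = 0.12 V < V_ov = 2 V, the device is in the triode region.
I_D = k_p [V_ov · V_SD − ½ V_SD²] = 3.79 × [2 × 0.12 − 0.5 × 0.12²] = 0.882 mA.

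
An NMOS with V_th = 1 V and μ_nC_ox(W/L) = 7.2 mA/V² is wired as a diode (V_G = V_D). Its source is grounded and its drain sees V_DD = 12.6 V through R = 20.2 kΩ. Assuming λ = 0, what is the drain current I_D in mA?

I_D = 0.555 mA

With gate tied to drain, V_GS = V_DS ≥ V_GS − V_th, so the device is in saturation.
KCL at the drain: ½ k_n (V_GS − V_th)² = (V_DD − V_GS)/R.
Let x = V_GS − 1. Then 72.7 x² + x − 11.6 = 0, giving x = 0.393 V (positive root), so V_GS = 1.39 V.
I_D = (V_DD − V_GS)/R = (12.6 − 1.39) / 20.2 = 0.555 mA.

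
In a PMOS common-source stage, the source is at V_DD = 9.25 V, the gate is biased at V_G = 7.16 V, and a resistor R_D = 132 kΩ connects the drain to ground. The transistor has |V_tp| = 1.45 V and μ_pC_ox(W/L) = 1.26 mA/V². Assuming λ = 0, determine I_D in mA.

V_SG = V_DD − V_G = 9.25 − 7.16 = 2.09 V, so V_ov = 2.09 − 1.45 = 0.64 V.
Assume saturation: I_D = ½ k_p V_ov² = 0.5 × 1.26 × 0.64² = 0.258 mA, giving V_SD = V_DD − I_D R_D = 9.25 − 0.258 × 132 = -24.8 V.
But -24.8 V < V_ov = 0.64 V, so the device is actually in triode.
In triode I_D = k_p[V_ov V_SD − ½ V_SD²] and I_D = (V_DD − V_SD)/R_D. Equating: 83.2 V_SD² − 107.4 V_SD + 9.25 = 0, giving V_SD = 0.0927 V (the root below V_ov).
I_D = (9.25 − 0.0927) / 132 = 0.0694 mA.

I_D = 0.0694 mA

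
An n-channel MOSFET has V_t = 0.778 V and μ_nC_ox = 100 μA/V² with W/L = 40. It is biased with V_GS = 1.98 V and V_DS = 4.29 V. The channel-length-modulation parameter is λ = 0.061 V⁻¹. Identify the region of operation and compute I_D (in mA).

k_n = μ_nC_ox · (W/L) = 4 mA/V².
V_ov = V_GS − V_t = 1.98 − 0.778 = 1.2 V.
Since V_DS = 4.29 V ≥ V_ov = 1.2 V, the device is in saturation.
I_D = ½ k_n V_ov² (1 + λ V_DS) = 0.5 × 4 × 1.2² × (1 + 0.061 × 4.29) = 3.65 mA.

Saturation; I_D = 3.65 mA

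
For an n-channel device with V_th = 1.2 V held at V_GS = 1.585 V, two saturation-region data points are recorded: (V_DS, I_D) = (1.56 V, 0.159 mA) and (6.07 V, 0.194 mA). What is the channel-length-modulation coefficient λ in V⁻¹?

λ = 0.0528 V⁻¹

With V_GS fixed, I_D ∝ (1 + λ V_DS) in saturation, so I_D2/I_D1 = (1 + λ V_DS2)/(1 + λ V_DS1).
0.194/0.159 = 1.22 = (1 + 6.07 λ)/(1 + 1.56 λ).
Solving: λ (I_D1 V_DS2 − I_D2 V_DS1) = I_D2 − I_D1, so λ = (0.194 − 0.159) / (0.159 × 6.07 − 0.194 × 1.56) = 0.035 / 0.662 = 0.0528 V⁻¹.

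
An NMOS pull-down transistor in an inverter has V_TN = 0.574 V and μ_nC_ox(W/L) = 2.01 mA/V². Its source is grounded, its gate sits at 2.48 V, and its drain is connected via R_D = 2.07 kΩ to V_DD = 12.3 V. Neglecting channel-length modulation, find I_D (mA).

V_GS = V_G = 2.48 V, so V_ov = 2.48 − 0.574 = 1.91 V.
Assume saturation: I_D = ½ k_n V_ov² = 0.5 × 2.01 × 1.91² = 3.65 mA, giving V_DS = V_DD − I_D R_D = 12.3 − 3.65 × 2.07 = 4.74 V.
V_DS = 4.74 V ≥ V_ov = 1.91 V, confirming saturation.

I_D = 3.65 mA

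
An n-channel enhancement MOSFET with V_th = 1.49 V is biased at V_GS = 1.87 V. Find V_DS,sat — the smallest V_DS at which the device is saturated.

The boundary between triode and saturation is V_DS = V_GS − V_th = V_ov.
V_ov = 1.87 − 1.49 = 0.38 V.

V_DS,sat = 0.380 V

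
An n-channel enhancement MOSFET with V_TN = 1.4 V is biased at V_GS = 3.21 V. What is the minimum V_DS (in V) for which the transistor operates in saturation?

The boundary between triode and saturation is V_DS = V_GS − V_TN = V_ov.
V_ov = 3.21 − 1.4 = 1.81 V.

V_DS,sat = 1.81 V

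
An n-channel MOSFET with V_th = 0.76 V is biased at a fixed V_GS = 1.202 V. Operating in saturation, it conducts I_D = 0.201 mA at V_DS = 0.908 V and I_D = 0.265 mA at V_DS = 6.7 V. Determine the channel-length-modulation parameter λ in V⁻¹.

λ = 0.0579 V⁻¹

With V_GS fixed, I_D ∝ (1 + λ V_DS) in saturation, so I_D2/I_D1 = (1 + λ V_DS2)/(1 + λ V_DS1).
0.265/0.201 = 1.318 = (1 + 6.7 λ)/(1 + 0.908 λ).
Solving: λ (I_D1 V_DS2 − I_D2 V_DS1) = I_D2 − I_D1, so λ = (0.265 − 0.201) / (0.201 × 6.7 − 0.265 × 0.908) = 0.064 / 1.11 = 0.0579 V⁻¹.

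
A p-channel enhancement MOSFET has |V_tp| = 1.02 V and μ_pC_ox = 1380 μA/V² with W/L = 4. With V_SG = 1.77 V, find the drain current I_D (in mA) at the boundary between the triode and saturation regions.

I_D = 1.55 mA

At the boundary V_SD = V_ov = V_SG − |V_tp| = 1.77 − 1.02 = 0.75 V.
k_p = μ_pC_ox · (W/L) = 5.52 mA/V².
I_D = ½ k_p V_ov² = 0.5 × 5.52 × 0.75² = 1.55 mA.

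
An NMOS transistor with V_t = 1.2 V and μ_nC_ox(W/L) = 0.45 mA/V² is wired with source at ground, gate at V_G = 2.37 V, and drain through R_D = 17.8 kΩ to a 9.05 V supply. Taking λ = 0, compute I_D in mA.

V_GS = V_G = 2.37 V, so V_ov = 2.37 − 1.2 = 1.17 V.
Assume saturation: I_D = ½ k_n V_ov² = 0.5 × 0.45 × 1.17² = 0.308 mA, giving V_DS = V_DD − I_D R_D = 9.05 − 0.308 × 17.8 = 3.57 V.
V_DS = 3.57 V ≥ V_ov = 1.17 V, confirming saturation.

I_D = 0.308 mA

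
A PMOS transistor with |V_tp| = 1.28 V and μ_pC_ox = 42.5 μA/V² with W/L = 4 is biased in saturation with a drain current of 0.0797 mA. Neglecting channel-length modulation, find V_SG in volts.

V_SG = 2.25 V

k_p = μ_pC_ox · (W/L) = 0.17 mA/V².
In saturation I_D = ½ k_p (V_SG − |V_tp|)², so V_SG − |V_tp| = √(2 I_D / k_p) = √(2 × 0.0797 / 0.17) = 0.968 V.
V_SG = 1.28 + 0.968 = 2.25 V.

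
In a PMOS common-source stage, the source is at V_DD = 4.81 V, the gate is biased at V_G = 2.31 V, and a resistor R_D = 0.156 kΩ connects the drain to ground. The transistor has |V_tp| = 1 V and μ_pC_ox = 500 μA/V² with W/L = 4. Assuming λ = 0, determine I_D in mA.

I_D = 2.25 mA

V_SG = V_DD − V_G = 4.81 − 2.31 = 2.5 V, so V_ov = 2.5 − 1 = 1.5 V.
k_p = μ_pC_ox · (W/L) = 2 mA/V².
Assume saturation: I_D = ½ k_p V_ov² = 0.5 × 2 × 1.5² = 2.25 mA, giving V_SD = V_DD − I_D R_D = 4.81 − 2.25 × 0.156 = 4.46 V.
V_SD = 4.46 V ≥ V_ov = 1.5 V, confirming saturation.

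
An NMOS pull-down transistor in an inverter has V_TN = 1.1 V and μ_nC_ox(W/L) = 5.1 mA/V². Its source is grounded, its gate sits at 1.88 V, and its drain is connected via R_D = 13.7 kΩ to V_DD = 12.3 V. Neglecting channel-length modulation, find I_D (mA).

V_GS = V_G = 1.88 V, so V_ov = 1.88 − 1.1 = 0.78 V.
Assume saturation: I_D = ½ k_n V_ov² = 0.5 × 5.1 × 0.78² = 1.55 mA, giving V_DS = V_DD − I_D R_D = 12.3 − 1.55 × 13.7 = -8.95 V.
But -8.95 V < V_ov = 0.78 V, so the device is actually in triode.
In triode I_D = k_n[V_ov V_DS − ½ V_DS²] and I_D = (V_DD − V_DS)/R_D. Equating: 34.9 V_DS² − 55.5 V_DS + 12.3 = 0, giving V_DS = 0.266 V (the root below V_ov).
I_D = (12.3 − 0.266) / 13.7 = 0.878 mA.

I_D = 0.878 mA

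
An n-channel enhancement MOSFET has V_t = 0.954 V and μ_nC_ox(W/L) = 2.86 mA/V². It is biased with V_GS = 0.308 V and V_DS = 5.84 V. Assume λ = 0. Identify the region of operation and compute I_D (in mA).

Cutoff; I_D = 0 mA

V_GS = 0.308 V < V_t = 0.954 V, so the transistor is in cutoff.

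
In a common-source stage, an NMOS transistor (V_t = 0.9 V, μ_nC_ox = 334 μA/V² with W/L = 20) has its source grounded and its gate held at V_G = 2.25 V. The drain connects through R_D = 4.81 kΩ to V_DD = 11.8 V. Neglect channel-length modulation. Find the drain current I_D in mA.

V_GS = V_G = 2.25 V, so V_ov = 2.25 − 0.9 = 1.35 V.
k_n = μ_nC_ox · (W/L) = 6.68 mA/V².
Assume saturation: I_D = ½ k_n V_ov² = 0.5 × 6.68 × 1.35² = 6.09 mA, giving V_DS = V_DD − I_D R_D = 11.8 − 6.09 × 4.81 = -17.5 V.
But -17.5 V < V_ov = 1.35 V, so the device is actually in triode.
In triode I_D = k_n[V_ov V_DS − ½ V_DS²] and I_D = (V_DD − V_DS)/R_D. Equating: 16.1 V_DS² − 44.38 V_DS + 11.8 = 0, giving V_DS = 0.298 V (the root below V_ov).
I_D = (11.8 − 0.298) / 4.81 = 2.39 mA.

I_D = 2.39 mA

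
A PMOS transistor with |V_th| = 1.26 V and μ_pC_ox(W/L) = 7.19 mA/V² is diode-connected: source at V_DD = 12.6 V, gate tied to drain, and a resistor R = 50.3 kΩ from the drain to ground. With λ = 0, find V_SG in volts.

V_SG = 1.51 V

With gate tied to drain, V_SG = V_SD ≥ V_SG − |V_th|, so the device is in saturation.
KCL at the drain: ½ k_p (V_SG − |V_th|)² = (V_DD − V_SG)/R.
Let x = V_SG − 1.26. Then 181 x² + x − 11.34 = 0, giving x = 0.248 V (positive root), so V_SG = 1.51 V.
I_D = (V_DD − V_SG)/R = (12.6 − 1.51) / 50.3 = 0.221 mA.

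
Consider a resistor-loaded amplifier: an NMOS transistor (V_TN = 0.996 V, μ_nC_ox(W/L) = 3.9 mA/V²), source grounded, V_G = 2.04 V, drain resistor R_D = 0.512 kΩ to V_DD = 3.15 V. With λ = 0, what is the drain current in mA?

V_GS = V_G = 2.04 V, so V_ov = 2.04 − 0.996 = 1.04 V.
Assume saturation: I_D = ½ k_n V_ov² = 0.5 × 3.9 × 1.04² = 2.13 mA, giving V_DS = V_DD − I_D R_D = 3.15 − 2.13 × 0.512 = 2.06 V.
V_DS = 2.06 V ≥ V_ov = 1.04 V, confirming saturation.

I_D = 2.13 mA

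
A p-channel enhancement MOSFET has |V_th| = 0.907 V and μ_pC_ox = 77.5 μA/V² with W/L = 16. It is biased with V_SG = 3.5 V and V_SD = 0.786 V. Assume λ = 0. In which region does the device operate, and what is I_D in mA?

k_p = μ_pC_ox · (W/L) = 1.24 mA/V².
V_ov = V_SG − |V_th| = 3.5 − 0.907 = 2.59 V.
Since V_SD = 0.786 V < V_ov = 2.59 V, the device is in the triode region.
I_D = k_p [V_ov · V_SD − ½ V_SD²] = 1.24 × [2.59 × 0.786 − 0.5 × 0.786²] = 2.14 mA.

Triode; I_D = 2.14 mA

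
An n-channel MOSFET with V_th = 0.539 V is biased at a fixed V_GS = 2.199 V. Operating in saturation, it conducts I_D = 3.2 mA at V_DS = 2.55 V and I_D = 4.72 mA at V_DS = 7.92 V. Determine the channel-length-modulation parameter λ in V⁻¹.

With V_GS fixed, I_D ∝ (1 + λ V_DS) in saturation, so I_D2/I_D1 = (1 + λ V_DS2)/(1 + λ V_DS1).
4.72/3.2 = 1.475 = (1 + 7.92 λ)/(1 + 2.55 λ).
Solving: λ (I_D1 V_DS2 − I_D2 V_DS1) = I_D2 − I_D1, so λ = (4.72 − 3.2) / (3.2 × 7.92 − 4.72 × 2.55) = 1.52 / 13.3 = 0.114 V⁻¹.

λ = 0.114 V⁻¹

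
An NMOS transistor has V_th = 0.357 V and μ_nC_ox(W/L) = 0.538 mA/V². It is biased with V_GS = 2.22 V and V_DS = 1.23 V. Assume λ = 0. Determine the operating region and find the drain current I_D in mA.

Triode; I_D = 0.826 mA

V_ov = V_GS − V_th = 2.22 − 0.357 = 1.86 V.
Since V_DS = 1.23 V < V_ov = 1.86 V, the device is in the triode region.
I_D = k_n [V_ov · V_DS − ½ V_DS²] = 0.538 × [1.86 × 1.23 − 0.5 × 1.23²] = 0.826 mA.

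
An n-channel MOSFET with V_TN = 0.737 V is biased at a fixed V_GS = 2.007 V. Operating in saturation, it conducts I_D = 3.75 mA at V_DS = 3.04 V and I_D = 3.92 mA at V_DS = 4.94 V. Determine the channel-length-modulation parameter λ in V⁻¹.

λ = 0.0257 V⁻¹

With V_GS fixed, I_D ∝ (1 + λ V_DS) in saturation, so I_D2/I_D1 = (1 + λ V_DS2)/(1 + λ V_DS1).
3.92/3.75 = 1.045 = (1 + 4.94 λ)/(1 + 3.04 λ).
Solving: λ (I_D1 V_DS2 − I_D2 V_DS1) = I_D2 − I_D1, so λ = (3.92 − 3.75) / (3.75 × 4.94 − 3.92 × 3.04) = 0.17 / 6.61 = 0.0257 V⁻¹.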